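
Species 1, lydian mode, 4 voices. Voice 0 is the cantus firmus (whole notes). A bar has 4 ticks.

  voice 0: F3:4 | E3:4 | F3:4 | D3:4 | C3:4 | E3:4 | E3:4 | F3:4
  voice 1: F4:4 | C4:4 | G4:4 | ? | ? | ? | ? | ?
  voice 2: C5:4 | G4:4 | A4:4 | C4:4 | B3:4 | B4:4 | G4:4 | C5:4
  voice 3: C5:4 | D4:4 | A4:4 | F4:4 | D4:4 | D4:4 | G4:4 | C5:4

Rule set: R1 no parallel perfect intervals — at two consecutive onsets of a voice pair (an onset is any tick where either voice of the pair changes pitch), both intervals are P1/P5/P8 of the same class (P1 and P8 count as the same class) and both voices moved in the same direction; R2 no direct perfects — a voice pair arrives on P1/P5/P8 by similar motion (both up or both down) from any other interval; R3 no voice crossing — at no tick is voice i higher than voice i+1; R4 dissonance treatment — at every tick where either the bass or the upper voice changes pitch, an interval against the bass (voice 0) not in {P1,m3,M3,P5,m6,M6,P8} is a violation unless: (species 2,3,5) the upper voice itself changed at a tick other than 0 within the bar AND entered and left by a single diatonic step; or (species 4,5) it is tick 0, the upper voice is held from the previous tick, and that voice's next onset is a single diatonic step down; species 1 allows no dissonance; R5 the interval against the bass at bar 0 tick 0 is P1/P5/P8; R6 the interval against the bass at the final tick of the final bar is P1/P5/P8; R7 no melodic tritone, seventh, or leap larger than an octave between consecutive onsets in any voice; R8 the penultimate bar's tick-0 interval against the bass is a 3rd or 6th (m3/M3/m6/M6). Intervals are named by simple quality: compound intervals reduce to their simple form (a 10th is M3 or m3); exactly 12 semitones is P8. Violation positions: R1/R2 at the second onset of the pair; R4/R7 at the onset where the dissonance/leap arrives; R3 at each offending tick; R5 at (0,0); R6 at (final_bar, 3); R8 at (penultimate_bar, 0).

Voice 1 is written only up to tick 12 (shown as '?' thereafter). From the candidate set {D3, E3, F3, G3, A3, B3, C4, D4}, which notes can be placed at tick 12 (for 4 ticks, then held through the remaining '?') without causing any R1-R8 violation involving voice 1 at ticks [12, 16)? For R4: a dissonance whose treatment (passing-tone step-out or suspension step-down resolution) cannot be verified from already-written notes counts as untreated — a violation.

{B3}

D3: violates R2,R7
E3: violates R4,R7
F3: violates R2,R7
G3: violates R4
A3: violates R2,R7
B3: legal
C4: violates R2,R4
D4: violates R2,R3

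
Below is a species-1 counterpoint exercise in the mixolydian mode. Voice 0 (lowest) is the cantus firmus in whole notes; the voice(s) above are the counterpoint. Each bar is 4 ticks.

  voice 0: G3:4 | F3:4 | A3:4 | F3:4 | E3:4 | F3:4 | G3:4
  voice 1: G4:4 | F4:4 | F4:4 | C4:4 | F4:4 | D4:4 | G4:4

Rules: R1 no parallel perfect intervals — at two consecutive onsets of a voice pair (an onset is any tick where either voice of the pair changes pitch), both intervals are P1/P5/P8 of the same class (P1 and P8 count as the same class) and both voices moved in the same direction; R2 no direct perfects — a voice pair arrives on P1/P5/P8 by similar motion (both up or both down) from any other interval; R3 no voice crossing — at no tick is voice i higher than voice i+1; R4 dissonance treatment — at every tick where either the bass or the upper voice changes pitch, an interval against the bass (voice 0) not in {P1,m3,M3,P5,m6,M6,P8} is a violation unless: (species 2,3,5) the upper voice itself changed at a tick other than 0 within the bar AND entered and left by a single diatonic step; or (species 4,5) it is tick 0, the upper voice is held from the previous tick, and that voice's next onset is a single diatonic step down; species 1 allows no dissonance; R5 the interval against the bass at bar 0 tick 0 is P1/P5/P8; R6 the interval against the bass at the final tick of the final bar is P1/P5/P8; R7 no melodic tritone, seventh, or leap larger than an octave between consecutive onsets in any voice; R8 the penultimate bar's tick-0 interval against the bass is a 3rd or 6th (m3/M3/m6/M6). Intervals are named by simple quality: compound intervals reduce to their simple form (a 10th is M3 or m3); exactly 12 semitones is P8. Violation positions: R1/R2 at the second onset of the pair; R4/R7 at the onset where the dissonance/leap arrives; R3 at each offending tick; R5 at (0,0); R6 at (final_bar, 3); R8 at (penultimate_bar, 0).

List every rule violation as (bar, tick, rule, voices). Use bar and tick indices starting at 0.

(1, 0, R1, (0, 1))
(3, 0, R2, (0, 1))
(4, 0, R4, (0, 1))
(6, 0, R2, (0, 1))

bar 0: v0=G3 v1=G4 downbeat P8
bar 1: v0=F3 v1=F4 downbeat P8
bar 2: v0=A3 v1=F4 downbeat m6
bar 3: v0=F3 v1=C4 downbeat P5
bar 4: v0=E3 v1=F4 downbeat m2
bar 5: v0=F3 v1=D4 downbeat M6
bar 6: v0=G3 v1=G4 downbeat P8
  -> R1 @ bar 1 tick 0 v(0, 1): G3/G4 P8 -> F3/F4 P8 similar
  -> R2 @ bar 3 tick 0 v(0, 1): A3/F4 m6 -> F3/C4 P5 similar
  -> R4 @ bar 4 tick 0 v(0, 1): E3/F4 m2 untreated
  -> R2 @ bar 6 tick 0 v(0, 1): F3/D4 M6 -> G3/G4 P8 similar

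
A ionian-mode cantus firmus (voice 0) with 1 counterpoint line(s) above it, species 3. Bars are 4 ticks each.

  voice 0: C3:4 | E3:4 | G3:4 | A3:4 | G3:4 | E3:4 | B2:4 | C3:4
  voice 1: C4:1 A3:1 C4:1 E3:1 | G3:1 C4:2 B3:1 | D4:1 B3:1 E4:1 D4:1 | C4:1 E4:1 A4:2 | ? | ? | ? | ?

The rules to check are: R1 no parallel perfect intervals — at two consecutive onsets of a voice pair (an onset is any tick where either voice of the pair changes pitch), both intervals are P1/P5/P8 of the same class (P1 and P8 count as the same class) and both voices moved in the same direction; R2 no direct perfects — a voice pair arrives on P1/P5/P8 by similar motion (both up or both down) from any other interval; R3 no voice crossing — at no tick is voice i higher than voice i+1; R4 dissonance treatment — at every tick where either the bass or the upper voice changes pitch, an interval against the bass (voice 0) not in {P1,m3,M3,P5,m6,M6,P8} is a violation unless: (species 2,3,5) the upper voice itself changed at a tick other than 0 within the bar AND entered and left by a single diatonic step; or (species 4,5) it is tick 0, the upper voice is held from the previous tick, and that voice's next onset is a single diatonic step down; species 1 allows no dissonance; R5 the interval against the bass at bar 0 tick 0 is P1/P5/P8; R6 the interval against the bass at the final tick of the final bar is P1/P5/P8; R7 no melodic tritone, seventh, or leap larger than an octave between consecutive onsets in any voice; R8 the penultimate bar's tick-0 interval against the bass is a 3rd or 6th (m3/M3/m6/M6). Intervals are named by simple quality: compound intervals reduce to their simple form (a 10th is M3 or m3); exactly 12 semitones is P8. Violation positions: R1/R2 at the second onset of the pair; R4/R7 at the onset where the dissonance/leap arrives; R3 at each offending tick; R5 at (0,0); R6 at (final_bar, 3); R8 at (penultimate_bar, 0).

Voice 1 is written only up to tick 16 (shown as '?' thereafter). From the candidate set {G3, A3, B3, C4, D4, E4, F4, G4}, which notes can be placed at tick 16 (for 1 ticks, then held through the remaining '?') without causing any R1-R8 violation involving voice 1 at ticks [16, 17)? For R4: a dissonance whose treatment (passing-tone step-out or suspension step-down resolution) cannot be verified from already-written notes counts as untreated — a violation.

G3: violates R1,R7
A3: violates R4
B3: violates R7
C4: violates R4
D4: violates R2
E4: legal
F4: violates R4
G4: violates R1

{E4}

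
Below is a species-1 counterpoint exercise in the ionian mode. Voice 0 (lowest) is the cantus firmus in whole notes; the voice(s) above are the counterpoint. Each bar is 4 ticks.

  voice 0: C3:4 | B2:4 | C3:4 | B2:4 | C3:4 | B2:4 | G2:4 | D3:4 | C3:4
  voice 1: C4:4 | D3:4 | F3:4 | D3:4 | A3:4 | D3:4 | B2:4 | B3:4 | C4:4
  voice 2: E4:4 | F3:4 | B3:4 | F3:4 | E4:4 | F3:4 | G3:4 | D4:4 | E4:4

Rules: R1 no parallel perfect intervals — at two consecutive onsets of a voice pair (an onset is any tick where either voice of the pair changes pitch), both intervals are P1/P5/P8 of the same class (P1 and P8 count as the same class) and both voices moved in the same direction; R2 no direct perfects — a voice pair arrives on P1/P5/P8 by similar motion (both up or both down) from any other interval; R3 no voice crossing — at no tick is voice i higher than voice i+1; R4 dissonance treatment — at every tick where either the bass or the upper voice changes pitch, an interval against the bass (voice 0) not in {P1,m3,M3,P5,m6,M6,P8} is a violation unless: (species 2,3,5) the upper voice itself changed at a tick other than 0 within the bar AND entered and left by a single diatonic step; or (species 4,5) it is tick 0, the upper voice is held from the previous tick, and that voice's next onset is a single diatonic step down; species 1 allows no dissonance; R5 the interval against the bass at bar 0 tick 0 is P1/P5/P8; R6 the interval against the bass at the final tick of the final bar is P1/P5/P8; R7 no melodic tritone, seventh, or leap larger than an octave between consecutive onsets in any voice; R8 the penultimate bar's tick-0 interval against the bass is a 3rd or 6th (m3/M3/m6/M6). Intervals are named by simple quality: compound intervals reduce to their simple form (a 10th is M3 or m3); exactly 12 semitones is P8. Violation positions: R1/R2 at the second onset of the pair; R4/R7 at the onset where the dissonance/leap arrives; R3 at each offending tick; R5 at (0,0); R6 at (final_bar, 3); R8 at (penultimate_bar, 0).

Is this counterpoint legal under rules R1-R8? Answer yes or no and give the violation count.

bar 0: v0=C3 v1=C4 v2=E4 (M3)
bar 1: v0=B2 v1=D3 v2=F3 (TT)
bar 2: v0=C3 v1=F3 v2=B3 (M7)
bar 3: v0=B2 v1=D3 v2=F3 (TT)
bar 4: v0=C3 v1=A3 v2=E4 (M3)
bar 5: v0=B2 v1=D3 v2=F3 (TT)
bar 6: v0=G2 v1=B2 v2=G3 (P8)
bar 7: v0=D3 v1=B3 v2=D4 (P8)
bar 8: v0=C3 v1=C4 v2=E4 (M3)
  R5 @ bar0.0: opens on M3
  R4 @ bar1.0: B2/F3 TT untreated
  R7 @ bar1.0: C4->D3 leap 10st
  R7 @ bar1.0: E4->F3 leap 11st
  R4 @ bar2.0: C3/F3 P4 untreated
  R4 @ bar2.0: C3/B3 M7 untreated
  R7 @ bar2.0: F3->B3 leap 6st
  R4 @ bar3.0: B2/F3 TT untreated
  R7 @ bar3.0: B3->F3 leap 6st
  R2 @ bar4.0: D3/F3 m3 -> A3/E4 P5 similar
  R7 @ bar4.0: F3->E4 leap 11st
  R4 @ bar5.0: B2/F3 TT untreated
  R7 @ bar5.0: E4->F3 leap 11st
  R1 @ bar7.0: G2/G3 P8 -> D3/D4 P8 similar
  R8 @ bar7.0: penult P8 not 3rd/6th
  R6 @ bar8.3: closes on M3

No (16 violations)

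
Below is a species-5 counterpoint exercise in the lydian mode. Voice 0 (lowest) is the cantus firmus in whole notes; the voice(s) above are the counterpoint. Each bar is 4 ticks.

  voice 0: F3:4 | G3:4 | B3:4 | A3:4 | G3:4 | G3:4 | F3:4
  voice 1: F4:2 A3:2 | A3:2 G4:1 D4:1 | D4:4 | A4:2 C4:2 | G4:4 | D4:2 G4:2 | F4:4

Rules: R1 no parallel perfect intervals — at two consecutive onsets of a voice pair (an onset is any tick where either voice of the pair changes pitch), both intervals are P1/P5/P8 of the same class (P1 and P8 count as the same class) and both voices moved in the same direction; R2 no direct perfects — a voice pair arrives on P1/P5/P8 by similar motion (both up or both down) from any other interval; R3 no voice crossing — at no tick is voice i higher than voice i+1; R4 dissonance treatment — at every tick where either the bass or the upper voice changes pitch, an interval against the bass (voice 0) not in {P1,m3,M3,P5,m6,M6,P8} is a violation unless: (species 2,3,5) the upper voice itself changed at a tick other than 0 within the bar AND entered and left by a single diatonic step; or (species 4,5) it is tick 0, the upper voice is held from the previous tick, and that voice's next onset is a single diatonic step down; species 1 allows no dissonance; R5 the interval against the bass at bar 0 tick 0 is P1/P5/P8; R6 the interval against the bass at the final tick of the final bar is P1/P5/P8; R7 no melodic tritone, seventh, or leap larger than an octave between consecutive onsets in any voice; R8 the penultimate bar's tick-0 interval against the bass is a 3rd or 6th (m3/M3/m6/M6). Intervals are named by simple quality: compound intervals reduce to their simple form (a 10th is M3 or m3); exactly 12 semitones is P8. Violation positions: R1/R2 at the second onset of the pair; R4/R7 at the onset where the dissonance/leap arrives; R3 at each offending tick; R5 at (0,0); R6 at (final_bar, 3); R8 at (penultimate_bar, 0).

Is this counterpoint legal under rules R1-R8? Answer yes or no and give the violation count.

No (4 violations)

bar 0: v0=F3 v1=F4 (P8)
bar 1: v0=G3 v1=A3 (M2)
bar 2: v0=B3 v1=D4 (m3)
bar 3: v0=A3 v1=A4 (P8)
bar 4: v0=G3 v1=G4 (P8)
bar 5: v0=G3 v1=D4 (P5)
bar 6: v0=F3 v1=F4 (P8)
  R4 @ bar1.0: G3/A3 M2 untreated
  R7 @ bar1.2: A3->G4 leap 10st
  R8 @ bar5.0: penult P5 not 3rd/6th
  R1 @ bar6.0: G3/G4 P8 -> F3/F4 P8 similar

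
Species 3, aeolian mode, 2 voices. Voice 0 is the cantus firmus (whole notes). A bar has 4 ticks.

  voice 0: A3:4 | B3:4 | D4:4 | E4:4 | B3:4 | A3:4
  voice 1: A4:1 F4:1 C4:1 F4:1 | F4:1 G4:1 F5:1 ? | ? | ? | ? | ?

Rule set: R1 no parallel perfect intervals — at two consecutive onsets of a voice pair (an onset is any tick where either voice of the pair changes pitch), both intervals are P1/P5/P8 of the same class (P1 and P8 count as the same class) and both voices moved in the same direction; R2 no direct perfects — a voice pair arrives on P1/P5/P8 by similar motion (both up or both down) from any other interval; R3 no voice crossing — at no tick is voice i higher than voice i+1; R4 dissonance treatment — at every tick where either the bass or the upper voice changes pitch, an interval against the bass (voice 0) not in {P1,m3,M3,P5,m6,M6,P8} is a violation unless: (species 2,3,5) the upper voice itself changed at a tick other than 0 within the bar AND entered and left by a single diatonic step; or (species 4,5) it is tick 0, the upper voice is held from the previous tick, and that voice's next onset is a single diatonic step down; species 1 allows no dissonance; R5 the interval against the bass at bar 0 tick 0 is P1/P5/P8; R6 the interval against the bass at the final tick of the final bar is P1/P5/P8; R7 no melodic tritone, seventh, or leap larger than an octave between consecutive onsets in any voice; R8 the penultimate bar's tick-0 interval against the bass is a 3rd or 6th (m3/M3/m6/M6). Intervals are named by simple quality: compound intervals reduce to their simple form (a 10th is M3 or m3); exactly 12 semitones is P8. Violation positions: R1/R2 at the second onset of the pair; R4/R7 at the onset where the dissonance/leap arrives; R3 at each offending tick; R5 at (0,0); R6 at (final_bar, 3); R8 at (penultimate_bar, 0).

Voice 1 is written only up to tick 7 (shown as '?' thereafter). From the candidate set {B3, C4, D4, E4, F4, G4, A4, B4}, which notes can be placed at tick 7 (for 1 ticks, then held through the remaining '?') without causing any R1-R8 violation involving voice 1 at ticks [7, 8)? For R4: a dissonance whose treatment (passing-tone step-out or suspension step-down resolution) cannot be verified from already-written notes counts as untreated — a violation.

B3: violates R7
C4: violates R4,R7
D4: violates R7
E4: violates R4,R7
F4: violates R4
G4: violates R7
A4: violates R4
B4: violates R7

{}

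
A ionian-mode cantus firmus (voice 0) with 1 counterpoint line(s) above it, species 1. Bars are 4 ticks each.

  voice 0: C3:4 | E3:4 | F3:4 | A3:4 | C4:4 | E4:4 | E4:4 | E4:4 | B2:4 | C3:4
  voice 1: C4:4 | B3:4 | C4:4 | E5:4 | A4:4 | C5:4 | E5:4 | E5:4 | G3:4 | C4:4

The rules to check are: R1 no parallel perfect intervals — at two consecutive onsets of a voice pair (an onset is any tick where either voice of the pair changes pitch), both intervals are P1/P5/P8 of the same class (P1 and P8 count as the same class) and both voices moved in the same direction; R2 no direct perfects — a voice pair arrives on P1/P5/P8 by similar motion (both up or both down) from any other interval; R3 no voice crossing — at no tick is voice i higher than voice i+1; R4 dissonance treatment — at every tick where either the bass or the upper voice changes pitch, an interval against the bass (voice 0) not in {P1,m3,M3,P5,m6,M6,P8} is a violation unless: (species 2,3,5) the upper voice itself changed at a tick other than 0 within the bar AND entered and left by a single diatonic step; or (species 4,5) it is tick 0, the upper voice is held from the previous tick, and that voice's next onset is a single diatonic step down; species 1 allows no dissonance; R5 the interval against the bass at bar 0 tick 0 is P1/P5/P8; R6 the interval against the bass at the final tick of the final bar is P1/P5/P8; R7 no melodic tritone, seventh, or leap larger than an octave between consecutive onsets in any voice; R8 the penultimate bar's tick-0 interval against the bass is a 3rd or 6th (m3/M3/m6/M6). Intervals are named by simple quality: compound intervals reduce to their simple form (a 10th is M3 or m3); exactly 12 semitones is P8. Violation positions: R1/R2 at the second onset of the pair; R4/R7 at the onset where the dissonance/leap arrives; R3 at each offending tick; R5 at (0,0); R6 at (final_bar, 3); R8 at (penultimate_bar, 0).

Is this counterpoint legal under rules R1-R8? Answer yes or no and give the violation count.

No (6 violations)

bar 0: v0=C3 v1=C4 (P8)
bar 1: v0=E3 v1=B3 (P5)
bar 2: v0=F3 v1=C4 (P5)
bar 3: v0=A3 v1=E5 (P5)
bar 4: v0=C4 v1=A4 (M6)
bar 5: v0=E4 v1=C5 (m6)
bar 6: v0=E4 v1=E5 (P8)
bar 7: v0=E4 v1=E5 (P8)
bar 8: v0=B2 v1=G3 (m6)
bar 9: v0=C3 v1=C4 (P8)
  R1 @ bar2.0: E3/B3 P5 -> F3/C4 P5 similar
  R1 @ bar3.0: F3/C4 P5 -> A3/E5 P5 similar
  R7 @ bar3.0: C4->E5 leap 16st
  R7 @ bar8.0: E4->B2 leap 17st
  R7 @ bar8.0: E5->G3 leap 21st
  R2 @ bar9.0: B2/G3 m6 -> C3/C4 P8 similar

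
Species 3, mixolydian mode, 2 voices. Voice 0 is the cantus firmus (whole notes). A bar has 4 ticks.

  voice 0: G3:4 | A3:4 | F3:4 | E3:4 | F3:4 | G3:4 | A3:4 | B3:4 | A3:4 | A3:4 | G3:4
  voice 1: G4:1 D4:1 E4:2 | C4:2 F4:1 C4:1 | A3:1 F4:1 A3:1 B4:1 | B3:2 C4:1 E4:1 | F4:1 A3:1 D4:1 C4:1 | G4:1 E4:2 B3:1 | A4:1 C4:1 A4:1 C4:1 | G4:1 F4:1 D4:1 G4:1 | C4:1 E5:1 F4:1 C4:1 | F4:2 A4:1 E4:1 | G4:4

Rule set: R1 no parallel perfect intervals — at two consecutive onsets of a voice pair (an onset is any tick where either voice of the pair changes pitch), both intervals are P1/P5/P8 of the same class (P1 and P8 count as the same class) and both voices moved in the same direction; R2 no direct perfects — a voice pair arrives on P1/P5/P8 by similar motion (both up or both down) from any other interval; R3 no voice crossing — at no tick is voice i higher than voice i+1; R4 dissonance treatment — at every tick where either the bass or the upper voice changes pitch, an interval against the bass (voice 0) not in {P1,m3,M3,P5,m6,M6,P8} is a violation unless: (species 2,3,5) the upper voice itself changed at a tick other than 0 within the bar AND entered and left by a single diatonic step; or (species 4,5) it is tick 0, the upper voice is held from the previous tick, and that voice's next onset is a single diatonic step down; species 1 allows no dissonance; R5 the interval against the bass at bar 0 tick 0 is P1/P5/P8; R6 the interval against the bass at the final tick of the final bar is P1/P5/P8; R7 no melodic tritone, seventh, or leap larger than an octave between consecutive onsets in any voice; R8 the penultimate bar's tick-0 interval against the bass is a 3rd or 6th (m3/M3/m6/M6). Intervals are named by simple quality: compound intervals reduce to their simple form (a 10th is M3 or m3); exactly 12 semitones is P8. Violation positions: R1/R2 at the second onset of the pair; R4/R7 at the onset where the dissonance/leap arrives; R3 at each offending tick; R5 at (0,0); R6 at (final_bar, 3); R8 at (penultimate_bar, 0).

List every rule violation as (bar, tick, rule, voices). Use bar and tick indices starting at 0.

bar 0: v0=G3 v1=G4 downbeat P8
bar 1: v0=A3 v1=C4 downbeat m3
bar 2: v0=F3 v1=A3 downbeat M3
bar 3: v0=E3 v1=B3 downbeat P5
bar 4: v0=F3 v1=F4 downbeat P8
bar 5: v0=G3 v1=G4 downbeat P8
bar 6: v0=A3 v1=A4 downbeat P8
bar 7: v0=B3 v1=G4 downbeat m6
bar 8: v0=A3 v1=C4 downbeat m3
bar 9: v0=A3 v1=F4 downbeat m6
bar 10: v0=G3 v1=G4 downbeat P8
  -> R4 @ bar 2 tick 3 v(0, 1): F3/B4 TT untreated
  -> R7 @ bar 2 tick 3 v(1,): A3->B4 leap 14st
  -> R2 @ bar 3 tick 0 v(0, 1): F3/B4 TT -> E3/B3 P5 similar
  -> R1 @ bar 4 tick 0 v(0, 1): E3/E4 P8 -> F3/F4 P8 similar
  -> R2 @ bar 5 tick 0 v(0, 1): F3/C4 P5 -> G3/G4 P8 similar
  -> R2 @ bar 6 tick 0 v(0, 1): G3/B3 M3 -> A3/A4 P8 similar
  -> R7 @ bar 6 tick 0 v(1,): B3->A4 leap 10st
  -> R4 @ bar 7 tick 1 v(0, 1): B3/F4 TT untreated
  -> R7 @ bar 8 tick 1 v(1,): C4->E5 leap 16st
  -> R7 @ bar 8 tick 2 v(1,): E5->F4 leap 11st

(2, 3, R4, (0, 1))
(2, 3, R7, (1,))
(3, 0, R2, (0, 1))
(4, 0, R1, (0, 1))
(5, 0, R2, (0, 1))
(6, 0, R2, (0, 1))
(6, 0, R7, (1,))
(7, 1, R4, (0, 1))
(8, 1, R7, (1,))
(8, 2, R7, (1,))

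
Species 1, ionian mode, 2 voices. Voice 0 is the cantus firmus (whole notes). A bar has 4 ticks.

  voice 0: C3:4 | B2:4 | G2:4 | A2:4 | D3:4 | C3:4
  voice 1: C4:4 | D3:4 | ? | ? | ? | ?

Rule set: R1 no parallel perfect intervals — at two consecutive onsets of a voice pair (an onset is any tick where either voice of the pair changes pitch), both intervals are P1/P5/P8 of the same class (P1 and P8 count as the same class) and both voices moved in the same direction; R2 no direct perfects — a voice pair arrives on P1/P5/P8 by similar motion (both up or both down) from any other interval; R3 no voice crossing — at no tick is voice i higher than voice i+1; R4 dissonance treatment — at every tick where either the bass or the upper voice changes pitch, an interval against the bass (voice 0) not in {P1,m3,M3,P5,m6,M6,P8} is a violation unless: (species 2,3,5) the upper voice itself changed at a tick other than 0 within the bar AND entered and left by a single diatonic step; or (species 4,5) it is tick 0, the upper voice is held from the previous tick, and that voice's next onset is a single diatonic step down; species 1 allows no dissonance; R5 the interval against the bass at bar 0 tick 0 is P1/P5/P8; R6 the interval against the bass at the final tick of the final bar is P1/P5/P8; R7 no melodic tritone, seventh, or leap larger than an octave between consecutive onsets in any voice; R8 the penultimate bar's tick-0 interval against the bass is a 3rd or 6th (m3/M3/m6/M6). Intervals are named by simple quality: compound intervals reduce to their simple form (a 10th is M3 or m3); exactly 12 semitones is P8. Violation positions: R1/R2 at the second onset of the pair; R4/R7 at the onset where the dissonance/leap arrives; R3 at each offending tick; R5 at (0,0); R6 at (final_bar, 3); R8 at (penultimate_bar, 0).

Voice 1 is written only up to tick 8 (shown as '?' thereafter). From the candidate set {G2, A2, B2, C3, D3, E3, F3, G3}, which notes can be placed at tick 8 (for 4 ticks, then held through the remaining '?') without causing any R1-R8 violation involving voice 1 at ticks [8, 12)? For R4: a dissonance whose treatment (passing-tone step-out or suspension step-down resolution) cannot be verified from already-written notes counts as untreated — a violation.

{B2, D3, E3, G3}

G2: violates R2
A2: violates R4
B2: legal
C3: violates R4
D3: legal
E3: legal
F3: violates R4
G3: legal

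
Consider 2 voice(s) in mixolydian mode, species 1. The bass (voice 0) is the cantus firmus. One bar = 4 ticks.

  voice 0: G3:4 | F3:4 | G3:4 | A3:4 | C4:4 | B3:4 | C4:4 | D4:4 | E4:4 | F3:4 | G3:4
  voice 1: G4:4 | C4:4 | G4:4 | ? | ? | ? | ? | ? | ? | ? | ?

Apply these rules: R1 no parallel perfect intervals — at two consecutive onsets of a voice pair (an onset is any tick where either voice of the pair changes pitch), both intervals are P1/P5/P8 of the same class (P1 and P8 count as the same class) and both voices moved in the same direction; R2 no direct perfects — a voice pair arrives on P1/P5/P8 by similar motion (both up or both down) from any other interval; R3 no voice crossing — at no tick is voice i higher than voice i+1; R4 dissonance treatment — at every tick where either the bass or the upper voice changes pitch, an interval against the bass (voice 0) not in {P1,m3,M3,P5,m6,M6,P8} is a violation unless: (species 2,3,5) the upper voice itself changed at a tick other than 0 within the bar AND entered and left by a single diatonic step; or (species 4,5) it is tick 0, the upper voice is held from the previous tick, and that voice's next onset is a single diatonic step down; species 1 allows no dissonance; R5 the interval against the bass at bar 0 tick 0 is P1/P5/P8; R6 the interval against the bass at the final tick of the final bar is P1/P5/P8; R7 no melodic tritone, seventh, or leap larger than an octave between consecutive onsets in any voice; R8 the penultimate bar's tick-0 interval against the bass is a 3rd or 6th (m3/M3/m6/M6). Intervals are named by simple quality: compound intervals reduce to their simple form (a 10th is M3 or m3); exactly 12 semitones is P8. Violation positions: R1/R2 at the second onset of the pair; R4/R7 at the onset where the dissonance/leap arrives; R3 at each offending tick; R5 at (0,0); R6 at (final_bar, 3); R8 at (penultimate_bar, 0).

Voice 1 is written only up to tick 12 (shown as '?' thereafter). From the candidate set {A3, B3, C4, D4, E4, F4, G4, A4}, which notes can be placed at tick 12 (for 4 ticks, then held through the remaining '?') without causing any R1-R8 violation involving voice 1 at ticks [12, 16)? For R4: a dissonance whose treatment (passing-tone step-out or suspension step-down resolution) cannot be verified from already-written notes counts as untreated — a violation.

A3: violates R7
B3: violates R4
C4: legal
D4: violates R4
E4: legal
F4: legal
G4: violates R4
A4: violates R1

{C4, E4, F4}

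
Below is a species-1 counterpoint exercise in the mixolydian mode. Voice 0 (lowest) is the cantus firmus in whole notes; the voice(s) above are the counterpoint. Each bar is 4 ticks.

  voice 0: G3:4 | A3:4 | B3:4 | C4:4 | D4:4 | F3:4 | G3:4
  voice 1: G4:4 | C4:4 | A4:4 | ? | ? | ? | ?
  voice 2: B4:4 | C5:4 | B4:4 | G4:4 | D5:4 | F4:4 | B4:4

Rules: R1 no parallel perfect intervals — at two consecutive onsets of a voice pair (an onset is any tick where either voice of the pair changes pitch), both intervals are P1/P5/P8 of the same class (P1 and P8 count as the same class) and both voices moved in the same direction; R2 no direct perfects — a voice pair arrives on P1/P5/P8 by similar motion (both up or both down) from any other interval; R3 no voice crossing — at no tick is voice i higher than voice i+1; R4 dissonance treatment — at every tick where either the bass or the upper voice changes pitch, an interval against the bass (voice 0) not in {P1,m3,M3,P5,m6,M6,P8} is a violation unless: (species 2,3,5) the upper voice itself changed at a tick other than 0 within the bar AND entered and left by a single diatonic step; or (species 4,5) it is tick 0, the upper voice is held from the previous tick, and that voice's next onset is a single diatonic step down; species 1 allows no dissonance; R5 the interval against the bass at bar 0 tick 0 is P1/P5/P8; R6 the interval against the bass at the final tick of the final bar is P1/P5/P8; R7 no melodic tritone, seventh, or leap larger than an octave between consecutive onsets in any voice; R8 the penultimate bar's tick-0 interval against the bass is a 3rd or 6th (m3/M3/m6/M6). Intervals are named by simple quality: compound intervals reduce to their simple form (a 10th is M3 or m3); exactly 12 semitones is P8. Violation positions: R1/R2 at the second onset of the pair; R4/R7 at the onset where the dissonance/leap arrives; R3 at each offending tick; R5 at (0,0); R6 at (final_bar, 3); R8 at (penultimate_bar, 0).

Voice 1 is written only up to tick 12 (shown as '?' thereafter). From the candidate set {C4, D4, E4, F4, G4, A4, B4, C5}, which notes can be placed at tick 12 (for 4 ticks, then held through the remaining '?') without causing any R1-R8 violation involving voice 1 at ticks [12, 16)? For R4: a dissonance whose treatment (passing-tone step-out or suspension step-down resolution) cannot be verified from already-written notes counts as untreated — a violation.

{E4}

C4: violates R2
D4: violates R4
E4: legal
F4: violates R4
G4: violates R2
A4: violates R3
B4: violates R3,R4
C5: violates R2,R3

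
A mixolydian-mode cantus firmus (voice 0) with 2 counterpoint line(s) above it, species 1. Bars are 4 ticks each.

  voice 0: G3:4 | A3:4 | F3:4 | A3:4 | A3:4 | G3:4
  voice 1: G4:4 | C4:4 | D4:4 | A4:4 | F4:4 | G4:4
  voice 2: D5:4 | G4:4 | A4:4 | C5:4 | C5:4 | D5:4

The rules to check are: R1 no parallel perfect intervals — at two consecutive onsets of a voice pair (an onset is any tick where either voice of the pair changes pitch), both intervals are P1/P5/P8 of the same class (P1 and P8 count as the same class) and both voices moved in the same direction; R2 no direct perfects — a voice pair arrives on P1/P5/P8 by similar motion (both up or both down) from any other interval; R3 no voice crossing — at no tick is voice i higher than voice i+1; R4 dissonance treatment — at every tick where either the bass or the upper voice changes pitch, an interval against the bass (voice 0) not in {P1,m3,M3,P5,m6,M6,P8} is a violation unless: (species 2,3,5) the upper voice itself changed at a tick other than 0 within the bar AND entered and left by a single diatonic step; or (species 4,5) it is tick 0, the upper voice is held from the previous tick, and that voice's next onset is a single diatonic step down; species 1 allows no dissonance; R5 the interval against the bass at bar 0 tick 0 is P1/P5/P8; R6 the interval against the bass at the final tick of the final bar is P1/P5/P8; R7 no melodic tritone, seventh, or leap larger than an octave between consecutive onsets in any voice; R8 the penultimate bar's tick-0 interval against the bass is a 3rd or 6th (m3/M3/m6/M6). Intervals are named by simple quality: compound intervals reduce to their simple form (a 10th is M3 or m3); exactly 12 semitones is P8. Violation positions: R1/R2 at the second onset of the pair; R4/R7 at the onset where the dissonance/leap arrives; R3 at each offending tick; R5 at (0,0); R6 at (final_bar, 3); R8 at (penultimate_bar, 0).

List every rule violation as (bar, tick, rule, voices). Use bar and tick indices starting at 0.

bar 0: v0=G3 v1=G4 v2=D5 downbeat P5
bar 1: v0=A3 v1=C4 v2=G4 downbeat m7
bar 2: v0=F3 v1=D4 v2=A4 downbeat M3
bar 3: v0=A3 v1=A4 v2=C5 downbeat m3
bar 4: v0=A3 v1=F4 v2=C5 downbeat m3
bar 5: v0=G3 v1=G4 v2=D5 downbeat P5
  -> R1 @ bar 1 tick 0 v(1, 2): G4/D5 P5 -> C4/G4 P5 similar
  -> R4 @ bar 1 tick 0 v(0, 2): A3/G4 m7 untreated
  -> R1 @ bar 2 tick 0 v(1, 2): C4/G4 P5 -> D4/A4 P5 similar
  -> R2 @ bar 3 tick 0 v(0, 1): F3/D4 M6 -> A3/A4 P8 similar
  -> R1 @ bar 5 tick 0 v(1, 2): F4/C5 P5 -> G4/D5 P5 similar

(1, 0, R1, (1, 2))
(1, 0, R4, (0, 2))
(2, 0, R1, (1, 2))
(3, 0, R2, (0, 1))
(5, 0, R1, (1, 2))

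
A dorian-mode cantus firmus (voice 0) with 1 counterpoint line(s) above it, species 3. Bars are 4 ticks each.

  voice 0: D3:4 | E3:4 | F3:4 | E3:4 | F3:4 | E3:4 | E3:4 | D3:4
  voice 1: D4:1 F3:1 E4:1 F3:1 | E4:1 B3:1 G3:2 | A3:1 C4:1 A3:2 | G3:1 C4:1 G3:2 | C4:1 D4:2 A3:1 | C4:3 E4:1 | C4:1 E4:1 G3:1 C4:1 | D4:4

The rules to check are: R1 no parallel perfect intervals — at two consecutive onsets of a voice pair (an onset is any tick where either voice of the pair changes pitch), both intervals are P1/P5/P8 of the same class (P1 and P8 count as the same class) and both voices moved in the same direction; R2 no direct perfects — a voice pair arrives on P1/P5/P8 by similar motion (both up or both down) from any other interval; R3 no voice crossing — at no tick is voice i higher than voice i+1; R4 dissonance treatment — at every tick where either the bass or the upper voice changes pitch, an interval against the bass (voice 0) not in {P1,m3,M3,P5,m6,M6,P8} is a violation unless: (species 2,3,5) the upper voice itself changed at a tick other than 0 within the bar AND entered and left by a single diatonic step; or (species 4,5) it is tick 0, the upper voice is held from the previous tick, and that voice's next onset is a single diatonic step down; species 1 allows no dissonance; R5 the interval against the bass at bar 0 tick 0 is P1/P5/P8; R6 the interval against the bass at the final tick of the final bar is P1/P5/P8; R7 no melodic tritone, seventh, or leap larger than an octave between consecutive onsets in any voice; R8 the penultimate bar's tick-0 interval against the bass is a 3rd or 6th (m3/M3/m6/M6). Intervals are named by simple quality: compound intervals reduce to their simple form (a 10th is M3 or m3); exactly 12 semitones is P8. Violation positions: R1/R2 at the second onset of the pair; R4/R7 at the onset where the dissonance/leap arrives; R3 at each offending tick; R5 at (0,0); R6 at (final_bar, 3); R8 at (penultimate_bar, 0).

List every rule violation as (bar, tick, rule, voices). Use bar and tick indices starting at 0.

bar 0: v0=D3 v1=D4 downbeat P8
bar 1: v0=E3 v1=E4 downbeat P8
bar 2: v0=F3 v1=A3 downbeat M3
bar 3: v0=E3 v1=G3 downbeat m3
bar 4: v0=F3 v1=C4 downbeat P5
bar 5: v0=E3 v1=C4 downbeat m6
bar 6: v0=E3 v1=C4 downbeat m6
bar 7: v0=D3 v1=D4 downbeat P8
  -> R4 @ bar 0 tick 2 v(0, 1): D3/E4 M2 untreated
  -> R7 @ bar 0 tick 2 v(1,): F3->E4 leap 11st
  -> R7 @ bar 0 tick 3 v(1,): E4->F3 leap 11st
  -> R2 @ bar 1 tick 0 v(0, 1): D3/F3 m3 -> E3/E4 P8 similar
  -> R7 @ bar 1 tick 0 v(1,): F3->E4 leap 11st
  -> R2 @ bar 4 tick 0 v(0, 1): E3/G3 m3 -> F3/C4 P5 similar

(0, 2, R4, (0, 1))
(0, 2, R7, (1,))
(0, 3, R7, (1,))
(1, 0, R2, (0, 1))
(1, 0, R7, (1,))
(4, 0, R2, (0, 1))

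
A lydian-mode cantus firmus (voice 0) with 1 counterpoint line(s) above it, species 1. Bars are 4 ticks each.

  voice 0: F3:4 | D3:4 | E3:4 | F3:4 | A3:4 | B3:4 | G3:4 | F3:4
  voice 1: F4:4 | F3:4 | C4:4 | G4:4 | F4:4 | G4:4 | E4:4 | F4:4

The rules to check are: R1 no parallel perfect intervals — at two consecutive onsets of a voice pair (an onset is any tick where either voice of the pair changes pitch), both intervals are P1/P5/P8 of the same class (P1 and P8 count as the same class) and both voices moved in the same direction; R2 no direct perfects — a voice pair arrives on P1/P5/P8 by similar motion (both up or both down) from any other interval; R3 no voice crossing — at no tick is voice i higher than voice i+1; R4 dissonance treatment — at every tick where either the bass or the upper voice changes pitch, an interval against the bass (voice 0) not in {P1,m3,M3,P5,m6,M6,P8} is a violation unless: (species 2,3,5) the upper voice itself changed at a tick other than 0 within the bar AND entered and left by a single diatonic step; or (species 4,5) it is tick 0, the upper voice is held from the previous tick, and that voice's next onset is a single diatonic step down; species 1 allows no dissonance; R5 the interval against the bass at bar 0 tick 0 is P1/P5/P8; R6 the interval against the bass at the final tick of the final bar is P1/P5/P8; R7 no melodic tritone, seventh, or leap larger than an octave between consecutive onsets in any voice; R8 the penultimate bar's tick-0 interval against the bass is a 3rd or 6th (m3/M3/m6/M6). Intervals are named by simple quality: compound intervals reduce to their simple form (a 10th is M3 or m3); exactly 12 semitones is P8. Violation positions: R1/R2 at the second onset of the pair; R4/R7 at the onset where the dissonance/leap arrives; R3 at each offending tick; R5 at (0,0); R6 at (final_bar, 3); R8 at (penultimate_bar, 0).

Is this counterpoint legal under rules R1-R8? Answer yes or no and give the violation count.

No (1 violations)

bar 0: v0=F3 v1=F4 (P8)
bar 1: v0=D3 v1=F3 (m3)
bar 2: v0=E3 v1=C4 (m6)
bar 3: v0=F3 v1=G4 (M2)
bar 4: v0=A3 v1=F4 (m6)
bar 5: v0=B3 v1=G4 (m6)
bar 6: v0=G3 v1=E4 (M6)
bar 7: v0=F3 v1=F4 (P8)
  R4 @ bar3.0: F3/G4 M2 untreated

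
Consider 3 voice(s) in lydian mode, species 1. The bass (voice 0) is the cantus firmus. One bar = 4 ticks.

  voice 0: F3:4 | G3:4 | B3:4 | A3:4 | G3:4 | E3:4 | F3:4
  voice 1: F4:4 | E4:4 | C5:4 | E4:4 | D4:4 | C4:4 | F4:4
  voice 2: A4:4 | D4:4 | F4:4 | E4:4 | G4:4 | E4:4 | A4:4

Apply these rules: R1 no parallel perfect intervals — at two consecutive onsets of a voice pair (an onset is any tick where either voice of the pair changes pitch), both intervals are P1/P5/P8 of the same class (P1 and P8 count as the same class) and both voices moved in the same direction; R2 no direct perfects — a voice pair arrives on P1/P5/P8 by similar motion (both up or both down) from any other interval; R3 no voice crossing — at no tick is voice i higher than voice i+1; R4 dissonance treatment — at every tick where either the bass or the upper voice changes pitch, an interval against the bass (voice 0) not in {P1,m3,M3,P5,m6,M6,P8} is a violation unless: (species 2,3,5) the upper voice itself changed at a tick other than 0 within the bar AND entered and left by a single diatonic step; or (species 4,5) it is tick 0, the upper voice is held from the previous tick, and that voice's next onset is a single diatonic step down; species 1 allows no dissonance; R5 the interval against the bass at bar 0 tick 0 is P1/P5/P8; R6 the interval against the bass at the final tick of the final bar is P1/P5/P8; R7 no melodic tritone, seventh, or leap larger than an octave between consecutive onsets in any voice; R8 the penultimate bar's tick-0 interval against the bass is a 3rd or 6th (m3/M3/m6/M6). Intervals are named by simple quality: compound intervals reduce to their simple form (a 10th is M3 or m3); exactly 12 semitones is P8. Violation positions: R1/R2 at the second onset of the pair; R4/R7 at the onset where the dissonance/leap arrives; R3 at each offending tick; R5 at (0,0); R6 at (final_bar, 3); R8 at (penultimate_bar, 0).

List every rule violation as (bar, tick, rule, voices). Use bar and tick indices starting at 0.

bar 0: v0=F3 v1=F4 v2=A4 downbeat M3
bar 1: v0=G3 v1=E4 v2=D4 downbeat P5
bar 2: v0=B3 v1=C5 v2=F4 downbeat TT
bar 3: v0=A3 v1=E4 v2=E4 downbeat P5
bar 4: v0=G3 v1=D4 v2=G4 downbeat P8
bar 5: v0=E3 v1=C4 v2=E4 downbeat P8
bar 6: v0=F3 v1=F4 v2=A4 downbeat M3
  -> R5 @ bar 0 tick 0 v(0, 2): opens on M3
  -> R3 @ bar 1 tick 0 v(1, 2): E4 above D4
  -> R3 @ bar 1 tick 1 v(1, 2): E4 above D4
  -> R3 @ bar 1 tick 2 v(1, 2): E4 above D4
  -> R3 @ bar 1 tick 3 v(1, 2): E4 above D4
  -> R2 @ bar 2 tick 0 v(1, 2): E4/D4 M2 -> C5/F4 P5 similar
  -> R3 @ bar 2 tick 0 v(1, 2): C5 above F4
  -> R4 @ bar 2 tick 0 v(0, 1): B3/C5 m2 untreated
  -> R4 @ bar 2 tick 0 v(0, 2): B3/F4 TT untreated
  -> R3 @ bar 2 tick 1 v(1, 2): C5 above F4
  -> R3 @ bar 2 tick 2 v(1, 2): C5 above F4
  -> R3 @ bar 2 tick 3 v(1, 2): C5 above F4
  -> R2 @ bar 3 tick 0 v(0, 1): B3/C5 m2 -> A3/E4 P5 similar
  -> R2 @ bar 3 tick 0 v(0, 2): B3/F4 TT -> A3/E4 P5 similar
  -> R2 @ bar 3 tick 0 v(1, 2): C5/F4 P5 -> E4/E4 P1 similar
  -> R1 @ bar 4 tick 0 v(0, 1): A3/E4 P5 -> G3/D4 P5 similar
  -> R1 @ bar 5 tick 0 v(0, 2): G3/G4 P8 -> E3/E4 P8 similar
  -> R8 @ bar 5 tick 0 v(0, 2): penult P8 not 3rd/6th
  -> R2 @ bar 6 tick 0 v(0, 1): E3/C4 m6 -> F3/F4 P8 similar
  -> R6 @ bar 6 tick 3 v(0, 2): closes on M3

(0, 0, R5, (0, 2))
(1, 0, R3, (1, 2))
(1, 1, R3, (1, 2))
(1, 2, R3, (1, 2))
(1, 3, R3, (1, 2))
(2, 0, R2, (1, 2))
(2, 0, R3, (1, 2))
(2, 0, R4, (0, 1))
(2, 0, R4, (0, 2))
(2, 1, R3, (1, 2))
(2, 2, R3, (1, 2))
(2, 3, R3, (1, 2))
(3, 0, R2, (0, 1))
(3, 0, R2, (0, 2))
(3, 0, R2, (1, 2))
(4, 0, R1, (0, 1))
(5, 0, R1, (0, 2))
(5, 0, R8, (0, 2))
(6, 0, R2, (0, 1))
(6, 3, R6, (0, 2))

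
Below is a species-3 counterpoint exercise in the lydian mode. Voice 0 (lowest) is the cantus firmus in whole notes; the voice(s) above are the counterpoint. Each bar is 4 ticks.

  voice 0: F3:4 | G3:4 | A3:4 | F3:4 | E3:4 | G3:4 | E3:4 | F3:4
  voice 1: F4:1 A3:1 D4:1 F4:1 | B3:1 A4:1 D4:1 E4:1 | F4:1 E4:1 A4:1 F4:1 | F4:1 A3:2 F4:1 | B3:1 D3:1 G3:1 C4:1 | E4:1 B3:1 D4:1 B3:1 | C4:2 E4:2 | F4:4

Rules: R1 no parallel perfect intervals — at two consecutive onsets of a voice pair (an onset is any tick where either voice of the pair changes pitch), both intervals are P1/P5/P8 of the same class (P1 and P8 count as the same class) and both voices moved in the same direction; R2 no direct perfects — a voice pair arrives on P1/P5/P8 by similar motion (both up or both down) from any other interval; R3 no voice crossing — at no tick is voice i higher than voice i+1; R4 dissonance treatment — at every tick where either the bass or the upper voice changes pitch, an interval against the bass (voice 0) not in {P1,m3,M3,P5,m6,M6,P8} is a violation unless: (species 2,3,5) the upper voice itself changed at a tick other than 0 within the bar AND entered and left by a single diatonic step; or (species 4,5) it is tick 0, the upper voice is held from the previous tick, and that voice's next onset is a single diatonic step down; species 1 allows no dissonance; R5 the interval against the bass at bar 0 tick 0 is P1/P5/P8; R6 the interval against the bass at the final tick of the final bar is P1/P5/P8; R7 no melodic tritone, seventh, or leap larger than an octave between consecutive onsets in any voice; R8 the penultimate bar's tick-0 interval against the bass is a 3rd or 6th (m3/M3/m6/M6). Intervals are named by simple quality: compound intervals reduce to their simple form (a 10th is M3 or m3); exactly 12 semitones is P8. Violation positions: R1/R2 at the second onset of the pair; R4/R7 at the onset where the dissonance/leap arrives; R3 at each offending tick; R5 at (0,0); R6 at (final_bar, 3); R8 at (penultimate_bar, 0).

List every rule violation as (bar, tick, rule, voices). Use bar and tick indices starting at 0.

bar 0: v0=F3 v1=F4 downbeat P8
bar 1: v0=G3 v1=B3 downbeat M3
bar 2: v0=A3 v1=F4 downbeat m6
bar 3: v0=F3 v1=F4 downbeat P8
bar 4: v0=E3 v1=B3 downbeat P5
bar 5: v0=G3 v1=E4 downbeat M6
bar 6: v0=E3 v1=C4 downbeat m6
bar 7: v0=F3 v1=F4 downbeat P8
  -> R7 @ bar 1 tick 0 v(1,): F4->B3 leap 6st
  -> R4 @ bar 1 tick 1 v(0, 1): G3/A4 M2 untreated
  -> R7 @ bar 1 tick 1 v(1,): B3->A4 leap 10st
  -> R2 @ bar 4 tick 0 v(0, 1): F3/F4 P8 -> E3/B3 P5 similar
  -> R7 @ bar 4 tick 0 v(1,): F4->B3 leap 6st
  -> R3 @ bar 4 tick 1 v(0, 1): E3 above D3
  -> R4 @ bar 4 tick 1 v(0, 1): E3/D3 M2 untreated
  -> R1 @ bar 7 tick 0 v(0, 1): E3/E4 P8 -> F3/F4 P8 similar

(1, 0, R7, (1,))
(1, 1, R4, (0, 1))
(1, 1, R7, (1,))
(4, 0, R2, (0, 1))
(4, 0, R7, (1,))
(4, 1, R3, (0, 1))
(4, 1, R4, (0, 1))
(7, 0, R1, (0, 1))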